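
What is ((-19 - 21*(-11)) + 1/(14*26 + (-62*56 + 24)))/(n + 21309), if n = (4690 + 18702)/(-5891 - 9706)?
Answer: 3399142593/341638407268 ≈ 0.0099495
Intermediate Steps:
n = -23392/15597 (n = 23392/(-15597) = 23392*(-1/15597) = -23392/15597 ≈ -1.4998)
((-19 - 21*(-11)) + 1/(14*26 + (-62*56 + 24)))/(n + 21309) = ((-19 - 21*(-11)) + 1/(14*26 + (-62*56 + 24)))/(-23392/15597 + 21309) = ((-19 + 231) + 1/(364 + (-3472 + 24)))/(332333081/15597) = (212 + 1/(364 - 3448))*(15597/332333081) = (212 + 1/(-3084))*(15597/332333081) = (212 - 1/3084)*(15597/332333081) = (653807/3084)*(15597/332333081) = 3399142593/341638407268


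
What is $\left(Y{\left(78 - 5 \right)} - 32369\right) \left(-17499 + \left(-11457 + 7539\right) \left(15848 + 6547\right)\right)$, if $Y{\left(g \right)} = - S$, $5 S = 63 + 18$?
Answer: $\frac{14210805335934}{5} \approx 2.8422 \cdot 10^{12}$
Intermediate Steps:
$S = \frac{81}{5}$ ($S = \frac{63 + 18}{5} = \frac{1}{5} \cdot 81 = \frac{81}{5} \approx 16.2$)
$Y{\left(g \right)} = - \frac{81}{5}$ ($Y{\left(g \right)} = \left(-1\right) \frac{81}{5} = - \frac{81}{5}$)
$\left(Y{\left(78 - 5 \right)} - 32369\right) \left(-17499 + \left(-11457 + 7539\right) \left(15848 + 6547\right)\right) = \left(- \frac{81}{5} - 32369\right) \left(-17499 + \left(-11457 + 7539\right) \left(15848 + 6547\right)\right) = - \frac{161926 \left(-17499 - 87743610\right)}{5} = \left(- \frac{161926}{5}\right) \left(-87761109\right) = \frac{14210805335934}{5}$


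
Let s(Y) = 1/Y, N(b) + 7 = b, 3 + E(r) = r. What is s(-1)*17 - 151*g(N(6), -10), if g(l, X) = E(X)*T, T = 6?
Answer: 11761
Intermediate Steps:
E(r) = -3 + r
N(b) = -7 + b
s(Y) = 1/Y
g(l, X) = -18 + 6*X (g(l, X) = (-3 + X)*6 = -18 + 6*X)
s(-1)*17 - 151*g(N(6), -10) = 17/(-1) - 151*(-18 + 6*(-10)) = -1*17 - 151*(-18 - 60) = -17 - 151*(-78) = -17 + 11778 = 11761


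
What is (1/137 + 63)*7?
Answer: 60424/137 ≈ 441.05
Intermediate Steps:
(1/137 + 63)*7 = (8632/137)*7 = 60424/137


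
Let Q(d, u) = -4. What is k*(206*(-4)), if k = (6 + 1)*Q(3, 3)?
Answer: 23072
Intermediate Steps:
k = -28 (k = (6 + 1)*(-4) = 7*(-4) = -28)
k*(206*(-4)) = -5768*(-4) = -28*(-824) = 23072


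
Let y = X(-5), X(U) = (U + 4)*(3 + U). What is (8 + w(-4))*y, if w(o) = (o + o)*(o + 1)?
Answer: 64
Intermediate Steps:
w(o) = 2*o*(1 + o) (w(o) = (2*o)*(1 + o) = 2*o*(1 + o))
X(U) = (3 + U)*(4 + U) (X(U) = (4 + U)*(3 + U) = (3 + U)*(4 + U))
y = 2 (y = 12 + (-5)² + 7*(-5) = 12 + 25 - 35 = 2)
(8 + w(-4))*y = (8 + 2*(-4)*(1 - 4))*2 = (8 + 2*(-4)*(-3))*2 = (8 + 24)*2 = 32*2 = 64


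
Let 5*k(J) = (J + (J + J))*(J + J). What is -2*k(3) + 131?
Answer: 547/5 ≈ 109.40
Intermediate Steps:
k(J) = 6*J**2/5 (k(J) = ((J + (J + J))*(J + J))/5 = ((J + 2*J)*(2*J))/5 = ((3*J)*(2*J))/5 = (6*J**2)/5 = 6*J**2/5)
-2*k(3) + 131 = -12*3**2/5 + 131 = -12*9/5 + 131 = -2*54/5 + 131 = -108/5 + 131 = 547/5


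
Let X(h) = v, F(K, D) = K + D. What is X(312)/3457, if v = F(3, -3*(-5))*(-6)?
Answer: -108/3457 ≈ -0.031241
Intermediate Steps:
F(K, D) = D + K
v = -108 (v = (-3*(-5) + 3)*(-6) = (15 + 3)*(-6) = 18*(-6) = -108)
X(h) = -108
X(312)/3457 = -108/3457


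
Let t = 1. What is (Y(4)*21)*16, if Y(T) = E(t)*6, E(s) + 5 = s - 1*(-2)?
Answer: -4032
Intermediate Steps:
E(s) = -3 + s (E(s) = -5 + (s - 1*(-2)) = -5 + (s + 2) = -5 + (2 + s) = -3 + s)
Y(T) = -12 (Y(T) = (-3 + 1)*6 = -2*6 = -12)
(Y(4)*21)*16 = -12*21*16 = -252*16 = -4032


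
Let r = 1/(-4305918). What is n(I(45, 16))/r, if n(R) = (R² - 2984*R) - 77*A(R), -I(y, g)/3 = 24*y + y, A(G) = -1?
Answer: -92412328952436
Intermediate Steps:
I(y, g) = -75*y (I(y, g) = -3*(24*y + y) = -75*y)
n(R) = 77 + R² - 2984*R (n(R) = (R² - 2984*R) - 77*(-1) = (R² - 2984*R) + 77 = 77 + R² - 2984*R)
r = -1/4305918 ≈ -2.3224e-7
n(I(45, 16))/r = (77 + (-75*45)² - (-223800)*45)/(-1/4305918) = (77 + (-3375)² - 2984*(-3375))*(-4305918) = (77 + 11390625 + 10071000)*(-4305918) = 21461702*(-4305918) = -92412328952436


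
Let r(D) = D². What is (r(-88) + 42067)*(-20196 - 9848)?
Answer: -1496521684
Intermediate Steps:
(r(-88) + 42067)*(-20196 - 9848) = ((-88)² + 42067)*(-20196 - 9848) = (7744 + 42067)*(-30044) = 49811*(-30044) = -1496521684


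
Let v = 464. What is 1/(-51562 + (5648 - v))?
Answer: -1/46378 ≈ -2.1562e-5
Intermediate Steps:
1/(-51562 + (5648 - v)) = 1/(-51562 + (5648 - 1*464)) = 1/(-51562 + (5648 - 464)) = 1/(-51562 + 5184) = 1/(-46378) = -1/46378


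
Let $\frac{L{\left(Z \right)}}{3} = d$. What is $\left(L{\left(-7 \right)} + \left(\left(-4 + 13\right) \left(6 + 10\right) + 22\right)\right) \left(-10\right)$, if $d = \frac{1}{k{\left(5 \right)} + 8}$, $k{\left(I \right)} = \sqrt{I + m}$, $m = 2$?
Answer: $- \frac{31620}{19} + \frac{10 \sqrt{7}}{19} \approx -1662.8$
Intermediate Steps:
$k{\left(I \right)} = \sqrt{2 + I}$ ($k{\left(I \right)} = \sqrt{I + 2} = \sqrt{2 + I}$)
$d = \frac{1}{8 + \sqrt{7}}$ ($d = \frac{1}{\sqrt{2 + 5} + 8} = \frac{1}{\sqrt{7} + 8} = \frac{1}{8 + \sqrt{7}} \approx 0.093934$)
$L{\left(Z \right)} = \frac{8}{19} - \frac{\sqrt{7}}{19}$ ($L{\left(Z \right)} = 3 \left(\frac{8}{57} - \frac{\sqrt{7}}{57}\right) = \frac{8}{19} - \frac{\sqrt{7}}{19}$)
$\left(L{\left(-7 \right)} + \left(\left(-4 + 13\right) \left(6 + 10\right) + 22\right)\right) \left(-10\right) = \left(\left(\frac{8}{19} - \frac{\sqrt{7}}{19}\right) + \left(\left(-4 + 13\right) \left(6 + 10\right) + 22\right)\right) \left(-10\right) = \left(\left(\frac{8}{19} - \frac{\sqrt{7}}{19}\right) + \left(9 \cdot 16 + 22\right)\right) \left(-10\right) = \left(\left(\frac{8}{19} - \frac{\sqrt{7}}{19}\right) + \left(144 + 22\right)\right) \left(-10\right) = \left(\left(\frac{8}{19} - \frac{\sqrt{7}}{19}\right) + 166\right) \left(-10\right) = \left(\frac{3162}{19} - \frac{\sqrt{7}}{19}\right) \left(-10\right) = - \frac{31620}{19} + \frac{10 \sqrt{7}}{19}$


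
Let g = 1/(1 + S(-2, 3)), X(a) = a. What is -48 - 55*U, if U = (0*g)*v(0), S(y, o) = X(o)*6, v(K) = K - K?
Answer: -48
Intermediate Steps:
v(K) = 0
S(y, o) = 6*o (S(y, o) = o*6 = 6*o)
g = 1/19 (g = 1/(1 + 6*3) = 1/(1 + 18) = 1/19 ≈ 0.052632)
U = 0 (U = (0*(1/19))*0 = 0*0 = 0)
-48 - 55*U = -48 - 55*0 = -48 + 0 = -48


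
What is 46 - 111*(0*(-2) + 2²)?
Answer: -398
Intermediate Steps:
46 - 111*(0*(-2) + 2²) = 46 - 111*(0 + 4) = 46 - 111*4 = 46 - 444 = -398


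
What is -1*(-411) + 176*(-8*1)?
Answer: -997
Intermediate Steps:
-1*(-411) + 176*(-8*1) = 411 + 176*(-8) = 411 - 1408 = -997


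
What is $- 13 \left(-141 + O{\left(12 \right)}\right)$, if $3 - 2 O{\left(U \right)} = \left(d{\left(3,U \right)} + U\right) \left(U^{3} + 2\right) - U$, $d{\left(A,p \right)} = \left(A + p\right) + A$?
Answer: $\frac{678171}{2} \approx 3.3909 \cdot 10^{5}$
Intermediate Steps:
$d{\left(A,p \right)} = p + 2 A$
$O{\left(U \right)} = \frac{3}{2} + \frac{U}{2} - \frac{\left(2 + U^{3}\right) \left(6 + 2 U\right)}{2}$ ($O{\left(U \right)} = \frac{3}{2} - \frac{\left(\left(U + 2 \cdot 3\right) + U\right) \left(U^{3} + 2\right) - U}{2} = \frac{3}{2} - \frac{\left(\left(U + 6\right) + U\right) \left(2 + U^{3}\right) - U}{2} = \frac{3}{2} - \frac{\left(\left(6 + U\right) + U\right) \left(2 + U^{3}\right) - U}{2} = \frac{3}{2} - \frac{\left(6 + 2 U\right) \left(2 + U^{3}\right) - U}{2} = \frac{3}{2} - \frac{\left(2 + U^{3}\right) \left(6 + 2 U\right) - U}{2} = \frac{3}{2} - \frac{- U + \left(2 + U^{3}\right) \left(6 + 2 U\right)}{2} = \frac{3}{2} + \left(\frac{U}{2} - \frac{\left(2 + U^{3}\right) \left(6 + 2 U\right)}{2}\right) = \frac{3}{2} + \frac{U}{2} - \frac{\left(2 + U^{3}\right) \left(6 + 2 U\right)}{2}$)
$- 13 \left(-141 + O{\left(12 \right)}\right) = - 13 \left(-141 - \left(\frac{45}{2} + 10368 + \frac{12^{3} \left(6 + 12\right)}{2}\right)\right) = - 13 \left(-141 - \left(\frac{20781}{2} + 15552\right)\right) = - 13 \left(-141 - \frac{51885}{2}\right) = \left(-13\right) \left(- \frac{52167}{2}\right) = \frac{678171}{2}$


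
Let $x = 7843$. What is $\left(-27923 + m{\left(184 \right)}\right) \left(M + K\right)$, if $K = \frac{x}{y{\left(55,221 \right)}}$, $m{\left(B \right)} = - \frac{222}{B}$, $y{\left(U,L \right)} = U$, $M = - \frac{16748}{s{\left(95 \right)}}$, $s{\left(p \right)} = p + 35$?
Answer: $- \frac{459855833}{1196} \approx -3.845 \cdot 10^{5}$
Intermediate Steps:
$s{\left(p \right)} = 35 + p$
$M = - \frac{8374}{65}$ ($M = - \frac{16748}{35 + 95} = - \frac{16748}{130} = \left(-16748\right) \frac{1}{130} = - \frac{8374}{65} \approx -128.83$)
$K = \frac{713}{5}$ ($K = \frac{7843}{55} = 7843 \cdot \frac{1}{55} = \frac{713}{5} \approx 142.6$)
$\left(-27923 + m{\left(184 \right)}\right) \left(M + K\right) = \left(-27923 - \frac{222}{184}\right) \left(- \frac{8374}{65} + \frac{713}{5}\right) = \left(-27923 - \frac{111}{92}\right) \frac{179}{13} = \left(- \frac{2569027}{92}\right) \frac{179}{13} = - \frac{459855833}{1196}$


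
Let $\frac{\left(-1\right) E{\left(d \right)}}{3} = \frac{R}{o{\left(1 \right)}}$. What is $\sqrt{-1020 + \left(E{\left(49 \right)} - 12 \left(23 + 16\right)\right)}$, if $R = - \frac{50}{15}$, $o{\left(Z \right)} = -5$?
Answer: $i \sqrt{1490} \approx 38.601 i$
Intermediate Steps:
$R = - \frac{10}{3}$ ($R = \left(-50\right) \frac{1}{15} = - \frac{10}{3} \approx -3.3333$)
$E{\left(d \right)} = -2$ ($E{\left(d \right)} = - 3 \left(- \frac{10}{3 \left(-5\right)}\right) = - 3 \left(\left(- \frac{10}{3}\right) \left(- \frac{1}{5}\right)\right) = \left(-3\right) \frac{2}{3} = -2$)
$\sqrt{-1020 + \left(E{\left(49 \right)} - 12 \left(23 + 16\right)\right)} = \sqrt{-1020 - \left(2 + 12 \left(23 + 16\right)\right)} = \sqrt{-1020 - \left(2 + 12 \cdot 39\right)} = \sqrt{-1020 - 470} = \sqrt{-1490} = i \sqrt{1490}$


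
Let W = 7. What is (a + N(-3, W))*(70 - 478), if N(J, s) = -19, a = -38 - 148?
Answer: 83640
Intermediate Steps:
a = -186
(a + N(-3, W))*(70 - 478) = (-186 - 19)*(70 - 478) = -205*(-408) = 83640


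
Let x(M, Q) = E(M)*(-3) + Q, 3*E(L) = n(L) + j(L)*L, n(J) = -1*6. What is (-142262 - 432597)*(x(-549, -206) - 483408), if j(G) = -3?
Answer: 278953204045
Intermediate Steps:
n(J) = -6
E(L) = -2 - L (E(L) = (-6 - 3*L)/3 = -2 - L)
x(M, Q) = 6 + Q + 3*M (x(M, Q) = (-2 - M)*(-3) + Q = (6 + 3*M) + Q = 6 + Q + 3*M)
(-142262 - 432597)*(x(-549, -206) - 483408) = (-142262 - 432597)*((6 - 206 + 3*(-549)) - 483408) = -574859*((6 - 206 - 1647) - 483408) = -574859*(-1847 - 483408) = -574859*(-485255) = 278953204045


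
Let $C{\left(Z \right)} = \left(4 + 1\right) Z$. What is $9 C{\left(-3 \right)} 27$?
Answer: $-3645$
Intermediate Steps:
$C{\left(Z \right)} = 5 Z$
$9 C{\left(-3 \right)} 27 = 9 \cdot 5 \left(-3\right) 27 = 9 \left(-15\right) 27 = \left(-135\right) 27 = -3645$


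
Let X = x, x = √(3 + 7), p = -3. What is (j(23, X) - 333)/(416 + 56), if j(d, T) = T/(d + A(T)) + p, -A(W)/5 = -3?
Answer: -42/59 + √10/17936 ≈ -0.71169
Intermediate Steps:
A(W) = 15 (A(W) = -5*(-3) = 15)
x = √10 ≈ 3.1623
X = √10 ≈ 3.1623
j(d, T) = -3 + T/(15 + d) (j(d, T) = T/(d + 15) - 3 = T/(15 + d) - 3 = -3 + T/(15 + d))
(j(23, X) - 333)/(416 + 56) = ((-45 + √10 - 3*23)/(15 + 23) - 333)/(416 + 56) = ((-45 + √10 - 69)/38 - 333)/472 = ((-114 + √10)/38 - 333)*(1/472) = ((-3 + √10/38) - 333)*(1/472) = (-336 + √10/38)*(1/472) = -42/59 + √10/17936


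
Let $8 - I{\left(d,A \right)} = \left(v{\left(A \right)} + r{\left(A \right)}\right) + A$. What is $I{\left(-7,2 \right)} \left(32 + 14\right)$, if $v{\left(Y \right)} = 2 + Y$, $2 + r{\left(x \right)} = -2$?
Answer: $276$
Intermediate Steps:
$r{\left(x \right)} = -4$ ($r{\left(x \right)} = -2 - 2 = -4$)
$I{\left(d,A \right)} = 10 - 2 A$ ($I{\left(d,A \right)} = 8 - \left(\left(\left(2 + A\right) - 4\right) + A\right) = 8 - \left(\left(-2 + A\right) + A\right) = 8 - \left(-2 + 2 A\right) = 10 - 2 A$)
$I{\left(-7,2 \right)} \left(32 + 14\right) = \left(10 - 4\right) \left(32 + 14\right) = \left(10 - 4\right) 46 = 6 \cdot 46 = 276$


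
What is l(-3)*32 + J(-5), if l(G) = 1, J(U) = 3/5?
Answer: 163/5 ≈ 32.600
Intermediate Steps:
J(U) = ⅗ (J(U) = 3*(⅕) = ⅗)
l(-3)*32 + J(-5) = 1*32 + ⅗ = 32 + ⅗ = 163/5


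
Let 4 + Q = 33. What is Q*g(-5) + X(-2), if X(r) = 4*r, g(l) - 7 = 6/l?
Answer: 801/5 ≈ 160.20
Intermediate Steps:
g(l) = 7 + 6/l
Q = 29 (Q = -4 + 33 = 29)
Q*g(-5) + X(-2) = 29*(7 + 6/(-5)) + 4*(-2) = 29*(7 + 6*(-1/5)) - 8 = 29*(7 - 6/5) - 8 = 29*(29/5) - 8 = 841/5 - 8 = 801/5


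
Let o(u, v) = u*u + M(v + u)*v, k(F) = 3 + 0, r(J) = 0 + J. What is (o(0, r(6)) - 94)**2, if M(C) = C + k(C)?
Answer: 1600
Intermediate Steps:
r(J) = J
k(F) = 3
M(C) = 3 + C (M(C) = C + 3 = 3 + C)
o(u, v) = u**2 + v*(3 + u + v) (o(u, v) = u*u + (3 + (v + u))*v = u**2 + (3 + (u + v))*v = u**2 + (3 + u + v)*v = u**2 + v*(3 + u + v))
(o(0, r(6)) - 94)**2 = ((0**2 + 6*(3 + 0 + 6)) - 94)**2 = ((0 + 6*9) - 94)**2 = ((0 + 54) - 94)**2 = (54 - 94)**2 = (-40)**2 = 1600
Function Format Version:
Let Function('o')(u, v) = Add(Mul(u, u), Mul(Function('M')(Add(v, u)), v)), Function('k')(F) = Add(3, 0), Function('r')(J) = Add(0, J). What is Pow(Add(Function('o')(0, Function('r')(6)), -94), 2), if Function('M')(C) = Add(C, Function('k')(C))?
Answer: 1600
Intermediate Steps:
Function('r')(J) = J
Function('k')(F) = 3
Function('M')(C) = Add(3, C) (Function('M')(C) = Add(C, 3) = Add(3, C))
Function('o')(u, v) = Add(Pow(u, 2), Mul(v, Add(3, u, v))) (Function('o')(u, v) = Add(Mul(u, u), Mul(Add(3, Add(v, u)), v)) = Add(Pow(u, 2), Mul(Add(3, Add(u, v)), v)) = Add(Pow(u, 2), Mul(Add(3, u, v), v)) = Add(Pow(u, 2), Mul(v, Add(3, u, v))))
Pow(Add(Function('o')(0, Function('r')(6)), -94), 2) = Pow(Add(Add(Pow(0, 2), Mul(6, Add(3, 0, 6))), -94), 2) = Pow(Add(Add(0, Mul(6, 9)), -94), 2) = Pow(Add(Add(0, 54), -94), 2) = Pow(Add(54, -94), 2) = Pow(-40, 2) = 1600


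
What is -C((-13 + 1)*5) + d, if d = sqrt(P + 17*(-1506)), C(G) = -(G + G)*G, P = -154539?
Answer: 7200 + I*sqrt(180141) ≈ 7200.0 + 424.43*I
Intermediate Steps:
C(G) = -2*G**2 (C(G) = -2*G*G = -2*G**2)
d = I*sqrt(180141) (d = sqrt(-154539 + 17*(-1506)) = sqrt(-154539 - 25602) = sqrt(-180141) = I*sqrt(180141) ≈ 424.43*I)
-C((-13 + 1)*5) + d = -(-2)*((-13 + 1)*5)**2 + I*sqrt(180141) = -(-2)*(-12*5)**2 + I*sqrt(180141) = -(-2)*(-60)**2 + I*sqrt(180141) = -(-2)*3600 + I*sqrt(180141) = -1*(-7200) + I*sqrt(180141) = 7200 + I*sqrt(180141)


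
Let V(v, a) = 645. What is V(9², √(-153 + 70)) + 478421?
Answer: 479066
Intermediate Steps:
V(9², √(-153 + 70)) + 478421 = 645 + 478421 = 479066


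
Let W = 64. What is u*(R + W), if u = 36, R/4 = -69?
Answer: -7632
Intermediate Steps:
R = -276 (R = 4*(-69) = -276)
u*(R + W) = 36*(-276 + 64) = 36*(-212) = -7632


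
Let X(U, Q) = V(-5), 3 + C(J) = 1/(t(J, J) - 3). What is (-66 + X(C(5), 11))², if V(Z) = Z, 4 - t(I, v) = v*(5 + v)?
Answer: 5041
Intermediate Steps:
t(I, v) = 4 - v*(5 + v)
C(J) = -3 + 1/(1 - J² - 5*J) (C(J) = -3 + 1/((4 - J² - 5*J) - 3) = -3 + 1/(1 - J² - 5*J))
X(U, Q) = -5
(-66 + X(C(5), 11))² = (-66 - 5)² = (-71)² = 5041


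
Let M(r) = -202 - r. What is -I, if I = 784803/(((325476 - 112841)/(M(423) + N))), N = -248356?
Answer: 195401035743/212635 ≈ 9.1895e+5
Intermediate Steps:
I = -195401035743/212635 (I = 784803/(((325476 - 112841)/((-202 - 1*423) - 248356))) = 784803/((212635/((-202 - 423) - 248356))) = 784803/((212635/(-625 - 248356))) = 784803/((212635/(-248981))) = 784803/((212635*(-1/248981))) = 784803/(-212635/248981) = 784803*(-248981/212635) = -195401035743/212635 ≈ -9.1895e+5)
-I = -1*(-195401035743/212635) = 195401035743/212635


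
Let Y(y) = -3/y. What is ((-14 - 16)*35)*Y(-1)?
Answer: -3150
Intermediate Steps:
((-14 - 16)*35)*Y(-1) = ((-14 - 16)*35)*(-3/(-1)) = (-30*35)*(-3*(-1)) = -1050*3 = -3150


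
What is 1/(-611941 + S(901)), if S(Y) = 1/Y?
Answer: -901/551358840 ≈ -1.6341e-6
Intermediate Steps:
1/(-611941 + S(901)) = 1/(-611941 + 1/901) = 1/(-551358840/901) = -901/551358840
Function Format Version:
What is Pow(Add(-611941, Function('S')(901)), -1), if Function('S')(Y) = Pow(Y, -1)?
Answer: Rational(-901, 551358840) ≈ -1.6341e-6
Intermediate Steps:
Pow(Add(-611941, Function('S')(901)), -1) = Pow(Add(-611941, Pow(901, -1)), -1) = Pow(Add(-611941, Rational(1, 901)), -1) = Pow(Rational(-551358840, 901), -1) = Rational(-901, 551358840)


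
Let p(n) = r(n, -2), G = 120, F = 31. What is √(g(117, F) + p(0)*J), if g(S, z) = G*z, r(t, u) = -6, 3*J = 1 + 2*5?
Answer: 43*√2 ≈ 60.811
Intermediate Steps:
J = 11/3 (J = (1 + 2*5)/3 = (1 + 10)/3 = (⅓)*11 = 11/3 ≈ 3.6667)
p(n) = -6
g(S, z) = 120*z
√(g(117, F) + p(0)*J) = √(120*31 - 6*11/3) = √(3720 - 22) = √3698 = 43*√2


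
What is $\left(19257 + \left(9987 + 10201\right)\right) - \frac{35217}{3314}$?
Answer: $\frac{130685513}{3314} \approx 39434.0$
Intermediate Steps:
$\left(19257 + \left(9987 + 10201\right)\right) - \frac{35217}{3314} = \left(19257 + 20188\right) - 35217 \cdot \frac{1}{3314} = 39445 - \frac{35217}{3314} = \frac{130685513}{3314}$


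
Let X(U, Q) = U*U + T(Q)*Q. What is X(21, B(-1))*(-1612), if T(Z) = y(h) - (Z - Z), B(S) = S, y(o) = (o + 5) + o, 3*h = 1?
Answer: -2105272/3 ≈ -7.0176e+5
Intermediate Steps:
h = ⅓ (h = (⅓)*1 = ⅓ ≈ 0.33333)
y(o) = 5 + 2*o (y(o) = (5 + o) + o = 5 + 2*o)
T(Z) = 17/3 (T(Z) = (5 + 2*(⅓)) - (Z - Z) = (5 + ⅔) - 1*0 = 17/3 + 0 = 17/3)
X(U, Q) = U² + 17*Q/3 (X(U, Q) = U*U + 17*Q/3 = U² + 17*Q/3)
X(21, B(-1))*(-1612) = (21² + (17/3)*(-1))*(-1612) = (441 - 17/3)*(-1612) = (1306/3)*(-1612) = -2105272/3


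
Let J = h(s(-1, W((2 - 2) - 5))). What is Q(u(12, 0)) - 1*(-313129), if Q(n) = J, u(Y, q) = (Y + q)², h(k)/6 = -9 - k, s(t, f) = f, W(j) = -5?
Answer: 313105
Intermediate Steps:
h(k) = -54 - 6*k (h(k) = 6*(-9 - k) = -54 - 6*k)
J = -24 (J = -54 - 6*(-5) = -54 + 30 = -24)
Q(n) = -24
Q(u(12, 0)) - 1*(-313129) = -24 - 1*(-313129) = -24 + 313129 = 313105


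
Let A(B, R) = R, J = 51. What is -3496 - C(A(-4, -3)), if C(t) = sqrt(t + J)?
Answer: -3496 - 4*sqrt(3) ≈ -3502.9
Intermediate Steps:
C(t) = sqrt(51 + t) (C(t) = sqrt(t + 51) = sqrt(51 + t))
-3496 - C(A(-4, -3)) = -3496 - sqrt(51 - 3) = -3496 - sqrt(48) = -3496 - 4*sqrt(3)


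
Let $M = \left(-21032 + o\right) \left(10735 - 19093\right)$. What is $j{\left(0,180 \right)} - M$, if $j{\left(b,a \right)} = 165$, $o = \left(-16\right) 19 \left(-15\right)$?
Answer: $-137672811$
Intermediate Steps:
$o = 4560$ ($o = \left(-304\right) \left(-15\right) = 4560$)
$M = 137672976$ ($M = \left(-21032 + 4560\right) \left(10735 - 19093\right) = \left(-16472\right) \left(-8358\right) = 137672976$)
$j{\left(0,180 \right)} - M = 165 - 137672976 = -137672811$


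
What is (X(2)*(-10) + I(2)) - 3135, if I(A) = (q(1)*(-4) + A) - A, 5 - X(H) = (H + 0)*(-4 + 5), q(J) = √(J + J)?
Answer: -3165 - 4*√2 ≈ -3170.7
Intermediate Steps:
q(J) = √2*√J (q(J) = √(2*J) = √2*√J)
X(H) = 5 - H (X(H) = 5 - (H + 0)*(-4 + 5) = 5 - H)
I(A) = -4*√2 (I(A) = ((√2*√1)*(-4) + A) - A = ((√2*1)*(-4) + A) - A = (√2*(-4) + A) - A = (-4*√2 + A) - A = (A - 4*√2) - A = -4*√2)
(X(2)*(-10) + I(2)) - 3135 = ((5 - 1*2)*(-10) - 4*√2) - 3135 = ((5 - 2)*(-10) - 4*√2) - 3135 = (3*(-10) - 4*√2) - 3135 = (-30 - 4*√2) - 3135 = -3165 - 4*√2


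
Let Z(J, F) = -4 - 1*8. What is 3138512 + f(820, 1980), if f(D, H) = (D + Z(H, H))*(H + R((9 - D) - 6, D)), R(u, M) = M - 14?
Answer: 5389600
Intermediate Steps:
R(u, M) = -14 + M
Z(J, F) = -12 (Z(J, F) = -4 - 8 = -12)
f(D, H) = (-12 + D)*(-14 + D + H) (f(D, H) = (D - 12)*(H + (-14 + D)) = (-12 + D)*(-14 + D + H))
3138512 + f(820, 1980) = 3138512 + (168 + 820² - 26*820 - 12*1980 + 820*1980) = 3138512 + (168 + 672400 - 21320 - 23760 + 1623600) = 3138512 + 2251088 = 5389600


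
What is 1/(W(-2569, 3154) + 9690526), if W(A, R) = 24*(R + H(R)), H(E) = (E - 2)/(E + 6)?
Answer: 395/3857667146 ≈ 1.0239e-7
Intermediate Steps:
H(E) = (-2 + E)/(6 + E)
W(A, R) = 24*R + 24*(-2 + R)/(6 + R) (W(A, R) = 24*(R + (-2 + R)/(6 + R)) = 24*R + 24*(-2 + R)/(6 + R))
1/(W(-2569, 3154) + 9690526) = 1/(24*(-2 + 3154² + 7*3154)/(6 + 3154) + 9690526) = 1/(24*(-2 + 9947716 + 22078)/3160 + 9690526) = 1/(24*(1/3160)*9969792 + 9690526) = 1/(29909376/395 + 9690526) = 1/(3857667146/395) = 395/3857667146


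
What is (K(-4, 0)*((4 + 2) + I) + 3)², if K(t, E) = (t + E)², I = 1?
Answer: 13225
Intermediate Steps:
K(t, E) = (E + t)²
(K(-4, 0)*((4 + 2) + I) + 3)² = ((0 - 4)²*((4 + 2) + 1) + 3)² = ((-4)²*(6 + 1) + 3)² = (16*7 + 3)² = (112 + 3)² = 115² = 13225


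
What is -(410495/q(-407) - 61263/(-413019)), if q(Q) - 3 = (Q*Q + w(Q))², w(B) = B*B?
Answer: -249048009089098/1678973706452679 ≈ -0.14833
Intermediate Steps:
w(B) = B²
q(Q) = 3 + 4*Q⁴ (q(Q) = 3 + (Q*Q + Q²)² = 3 + (Q² + Q²)² = 3 + (2*Q²)² = 3 + 4*Q⁴)
-(410495/q(-407) - 61263/(-413019)) = -(410495/(3 + 4*(-407)⁴) - 61263/(-413019)) = -(410495/(3 + 4*27439591201) - 61263*(-1/413019)) = -(410495/(3 + 109758364804) + 2269/15297) = -(410495/109758364807 + 2269/15297) = -1*249048009089098/1678973706452679 = -249048009089098/1678973706452679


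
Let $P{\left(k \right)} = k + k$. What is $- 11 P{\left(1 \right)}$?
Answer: $-22$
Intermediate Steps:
$P{\left(k \right)} = 2 k$
$- 11 P{\left(1 \right)} = - 11 \cdot 2 \cdot 1 = \left(-11\right) 2 = -22$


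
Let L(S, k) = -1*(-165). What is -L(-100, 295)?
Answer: -165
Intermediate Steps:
L(S, k) = 165
-L(-100, 295) = -1*165 = -165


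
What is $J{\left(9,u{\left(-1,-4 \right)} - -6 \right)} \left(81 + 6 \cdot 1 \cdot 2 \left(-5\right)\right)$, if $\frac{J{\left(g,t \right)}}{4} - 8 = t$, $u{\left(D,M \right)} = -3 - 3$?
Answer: $672$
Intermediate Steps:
$u{\left(D,M \right)} = -6$ ($u{\left(D,M \right)} = -3 - 3 = -6$)
$J{\left(g,t \right)} = 32 + 4 t$
$J{\left(9,u{\left(-1,-4 \right)} - -6 \right)} \left(81 + 6 \cdot 1 \cdot 2 \left(-5\right)\right) = \left(32 + 4 \left(-6 - -6\right)\right) \left(81 + 6 \cdot 1 \cdot 2 \left(-5\right)\right) = \left(32 + 4 \left(-6 + 6\right)\right) \left(81 + 6 \cdot 2 \left(-5\right)\right) = \left(32 + 4 \cdot 0\right) \left(81 + 12 \left(-5\right)\right) = \left(32 + 0\right) \left(81 - 60\right) = 32 \cdot 21 = 672$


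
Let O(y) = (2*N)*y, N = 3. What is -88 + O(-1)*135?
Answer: -898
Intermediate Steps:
O(y) = 6*y (O(y) = (2*3)*y = 6*y)
-88 + O(-1)*135 = -88 + (6*(-1))*135 = -88 - 6*135 = -88 - 810 = -898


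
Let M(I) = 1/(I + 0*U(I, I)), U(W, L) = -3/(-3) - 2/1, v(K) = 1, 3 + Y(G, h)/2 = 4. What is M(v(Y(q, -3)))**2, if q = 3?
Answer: 1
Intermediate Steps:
Y(G, h) = 2 (Y(G, h) = -6 + 2*4 = -6 + 8 = 2)
U(W, L) = -1 (U(W, L) = -3*(-1/3) - 2*1 = 1 - 2 = -1)
M(I) = 1/I (M(I) = 1/(I + 0*(-1)) = 1/(I + 0) = 1/I)
M(v(Y(q, -3)))**2 = (1/1)**2 = 1**2 = 1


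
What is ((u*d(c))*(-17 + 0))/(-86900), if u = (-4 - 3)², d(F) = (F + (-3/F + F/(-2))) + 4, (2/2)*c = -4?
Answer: 833/31600 ≈ 0.026361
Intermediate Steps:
c = -4
d(F) = 4 + F/2 - 3/F (d(F) = (F + (-3/F + F*(-½))) + 4 = (F + (-3/F - F/2)) + 4 = (F/2 - 3/F) + 4 = 4 + F/2 - 3/F)
u = 49 (u = (-7)² = 49)
((u*d(c))*(-17 + 0))/(-86900) = ((49*(4 + (½)*(-4) - 3/(-4)))*(-17 + 0))/(-86900) = ((49*(4 - 2 - 3*(-¼)))*(-17))*(-1/86900) = ((49*(4 - 2 + ¾))*(-17))*(-1/86900) = ((49*(11/4))*(-17))*(-1/86900) = ((539/4)*(-17))*(-1/86900) = -9163/4*(-1/86900) = 833/31600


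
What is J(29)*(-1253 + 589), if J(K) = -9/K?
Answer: 5976/29 ≈ 206.07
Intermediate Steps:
J(29)*(-1253 + 589) = (-9/29)*(-1253 + 589) = -9*1/29*(-664) = -9/29*(-664) = 5976/29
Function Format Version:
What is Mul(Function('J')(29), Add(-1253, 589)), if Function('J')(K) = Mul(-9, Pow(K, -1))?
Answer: Rational(5976, 29) ≈ 206.07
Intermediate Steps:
Mul(Function('J')(29), Add(-1253, 589)) = Mul(Mul(-9, Pow(29, -1)), Add(-1253, 589)) = Mul(Mul(-9, Rational(1, 29)), -664) = Mul(Rational(-9, 29), -664) = Rational(5976, 29)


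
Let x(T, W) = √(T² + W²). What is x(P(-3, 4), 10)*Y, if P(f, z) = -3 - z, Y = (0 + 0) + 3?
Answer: 3*√149 ≈ 36.620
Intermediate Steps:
Y = 3 (Y = 0 + 3 = 3)
x(P(-3, 4), 10)*Y = √((-3 - 1*4)² + 10²)*3 = √((-3 - 4)² + 100)*3 = √((-7)² + 100)*3 = √(49 + 100)*3 = √149*3 = 3*√149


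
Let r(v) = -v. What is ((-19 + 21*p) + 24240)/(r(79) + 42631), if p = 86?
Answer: 26027/42552 ≈ 0.61165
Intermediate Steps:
((-19 + 21*p) + 24240)/(r(79) + 42631) = ((-19 + 21*86) + 24240)/(-1*79 + 42631) = ((-19 + 1806) + 24240)/(-79 + 42631) = (1787 + 24240)/42552 = 26027*(1/42552) = 26027/42552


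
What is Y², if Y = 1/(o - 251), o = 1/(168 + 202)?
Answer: 136900/8624651161 ≈ 1.5873e-5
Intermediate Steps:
o = 1/370 ≈ 0.0027027
Y = -370/92869 (Y = 1/(1/370 - 251) = 1/(-92869/370) = -370/92869 ≈ -0.0039841)
Y² = (-370/92869)² = 136900/8624651161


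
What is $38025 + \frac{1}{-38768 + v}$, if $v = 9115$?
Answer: $\frac{1127555324}{29653} \approx 38025.0$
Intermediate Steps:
$38025 + \frac{1}{-38768 + v} = 38025 + \frac{1}{-38768 + 9115} = 38025 + \frac{1}{-29653} = 38025 - \frac{1}{29653} = \frac{1127555324}{29653}$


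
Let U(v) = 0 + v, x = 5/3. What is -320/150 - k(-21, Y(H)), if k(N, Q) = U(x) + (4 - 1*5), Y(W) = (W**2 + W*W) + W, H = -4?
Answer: -14/5 ≈ -2.8000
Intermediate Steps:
x = 5/3 (x = 5*(1/3) = 5/3 ≈ 1.6667)
U(v) = v
Y(W) = W + 2*W**2 (Y(W) = (W**2 + W**2) + W = 2*W**2 + W = W + 2*W**2)
k(N, Q) = 2/3 (k(N, Q) = 5/3 + (4 - 1*5) = 5/3 + (4 - 5) = 5/3 - 1 = 2/3)
-320/150 - k(-21, Y(H)) = -320/150 - 1*2/3 = -320*1/150 - 2/3 = -32/15 - 2/3 = -14/5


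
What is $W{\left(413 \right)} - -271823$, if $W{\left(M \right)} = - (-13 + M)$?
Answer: $271423$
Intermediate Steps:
$W{\left(M \right)} = 13 - M$
$W{\left(413 \right)} - -271823 = \left(13 - 413\right) - -271823 = \left(13 - 413\right) + 271823 = -400 + 271823 = 271423$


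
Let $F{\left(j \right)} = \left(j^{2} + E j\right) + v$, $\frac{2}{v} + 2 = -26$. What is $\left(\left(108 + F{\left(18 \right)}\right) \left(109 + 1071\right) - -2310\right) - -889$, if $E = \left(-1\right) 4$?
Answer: $\frac{2995403}{7} \approx 4.2791 \cdot 10^{5}$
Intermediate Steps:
$v = - \frac{1}{14}$ ($v = \frac{2}{-2 - 26} = \frac{2}{-28} = 2 \left(- \frac{1}{28}\right) = - \frac{1}{14} \approx -0.071429$)
$E = -4$
$F{\left(j \right)} = - \frac{1}{14} + j^{2} - 4 j$ ($F{\left(j \right)} = \left(j^{2} - 4 j\right) - \frac{1}{14} = - \frac{1}{14} + j^{2} - 4 j$)
$\left(\left(108 + F{\left(18 \right)}\right) \left(109 + 1071\right) - -2310\right) - -889 = \left(\left(108 - \left(\frac{1009}{14} - 324\right)\right) \left(109 + 1071\right) - -2310\right) - -889 = \left(\left(108 - - \frac{3527}{14}\right) 1180 + 2310\right) + 889 = \left(\left(108 + \frac{3527}{14}\right) 1180 + 2310\right) + 889 = \left(\frac{5039}{14} \cdot 1180 + 2310\right) + 889 = \left(\frac{2973010}{7} + 2310\right) + 889 = \frac{2989180}{7} + 889 = \frac{2995403}{7}$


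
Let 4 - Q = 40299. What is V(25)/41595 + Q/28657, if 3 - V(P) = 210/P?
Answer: -2793708788/1986646525 ≈ -1.4062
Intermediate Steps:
Q = -40295 (Q = 4 - 1*40299 = 4 - 40299 = -40295)
V(P) = 3 - 210/P
V(25)/41595 + Q/28657 = (3 - 210/25)/41595 - 40295/28657 = (3 - 210*1/25)*(1/41595) - 40295*1/28657 = (3 - 42/5)*(1/41595) - 40295/28657 = -27/5*1/41595 - 40295/28657 = -9/69325 - 40295/28657 = -2793708788/1986646525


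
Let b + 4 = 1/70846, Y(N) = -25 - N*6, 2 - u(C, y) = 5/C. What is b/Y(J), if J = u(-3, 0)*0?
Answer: 283383/1771150 ≈ 0.16000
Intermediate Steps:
u(C, y) = 2 - 5/C
J = 0 (J = (2 - 5/(-3))*0 = (2 - 5*(-⅓))*0 = (2 + 5/3)*0 = (11/3)*0 = 0)
Y(N) = -25 - 6*N
b = -283383/70846 (b = -4 + 1/70846 = -283383/70846 ≈ -4.0000)
b/Y(J) = -283383/(70846*(-25 - 6*0)) = -283383/(70846*(-25 + 0)) = -283383/70846/(-25) = -283383/70846*(-1/25) = 283383/1771150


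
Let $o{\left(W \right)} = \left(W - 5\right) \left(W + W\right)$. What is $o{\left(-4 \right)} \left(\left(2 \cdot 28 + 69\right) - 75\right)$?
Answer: $3600$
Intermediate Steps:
$o{\left(W \right)} = 2 W \left(-5 + W\right)$ ($o{\left(W \right)} = \left(-5 + W\right) 2 W = 2 W \left(-5 + W\right)$)
$o{\left(-4 \right)} \left(\left(2 \cdot 28 + 69\right) - 75\right) = 2 \left(-4\right) \left(-5 - 4\right) \left(\left(2 \cdot 28 + 69\right) - 75\right) = 2 \left(-4\right) \left(-9\right) \left(\left(56 + 69\right) - 75\right) = 72 \left(125 - 75\right) = 72 \cdot 50 = 3600$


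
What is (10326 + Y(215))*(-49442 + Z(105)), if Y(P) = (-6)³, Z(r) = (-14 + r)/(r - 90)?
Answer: -499797286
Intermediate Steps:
Z(r) = (-14 + r)/(-90 + r)
Y(P) = -216
(10326 + Y(215))*(-49442 + Z(105)) = (10326 - 216)*(-49442 + (-14 + 105)/(-90 + 105)) = 10110*(-49442 + 91/15) = 10110*(-741539/15) = -499797286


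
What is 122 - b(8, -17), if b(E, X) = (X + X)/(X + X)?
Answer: 121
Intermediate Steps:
b(E, X) = 1 (b(E, X) = (2*X)/((2*X)) = (2*X)*(1/(2*X)) = 1)
122 - b(8, -17) = 122 - 1*1 = 122 - 1 = 121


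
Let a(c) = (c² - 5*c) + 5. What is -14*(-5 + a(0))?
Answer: 0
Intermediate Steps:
a(c) = 5 + c² - 5*c
-14*(-5 + a(0)) = -14*(-5 + (5 + 0² - 5*0)) = -14*(-5 + (5 + 0 + 0)) = -14*(-5 + 5) = -14*0 = 0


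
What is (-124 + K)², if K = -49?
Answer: 29929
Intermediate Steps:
(-124 + K)² = (-124 - 49)² = (-173)² = 29929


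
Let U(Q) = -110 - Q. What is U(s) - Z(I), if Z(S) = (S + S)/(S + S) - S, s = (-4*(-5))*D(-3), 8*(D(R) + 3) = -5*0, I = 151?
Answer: 100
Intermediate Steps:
D(R) = -3 (D(R) = -3 + (-5*0)/8 = -3 + (1/8)*0 = -3 + 0 = -3)
s = -60 (s = -4*(-5)*(-3) = 20*(-3) = -60)
Z(S) = 1 - S (Z(S) = (2*S)/((2*S)) - S = (2*S)*(1/(2*S)) - S = 1 - S)
U(s) - Z(I) = (-110 - 1*(-60)) - (1 - 1*151) = (-110 + 60) - (1 - 151) = -50 - 1*(-150) = -50 + 150 = 100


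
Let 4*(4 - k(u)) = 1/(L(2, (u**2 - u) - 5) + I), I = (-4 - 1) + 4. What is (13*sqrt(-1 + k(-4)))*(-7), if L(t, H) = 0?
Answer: -91*sqrt(13)/2 ≈ -164.05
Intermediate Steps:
I = -1 (I = -5 + 4 = -1)
k(u) = 17/4 (k(u) = 4 - 1/(4*(0 - 1)) = 4 - 1/4/(-1) = 4 - 1/4*(-1) = 4 + 1/4 = 17/4)
(13*sqrt(-1 + k(-4)))*(-7) = (13*sqrt(-1 + 17/4))*(-7) = (13*sqrt(13/4))*(-7) = (13*(sqrt(13)/2))*(-7) = (13*sqrt(13)/2)*(-7) = -91*sqrt(13)/2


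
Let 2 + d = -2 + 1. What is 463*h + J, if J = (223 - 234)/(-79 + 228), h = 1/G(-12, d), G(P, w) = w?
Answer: -69020/447 ≈ -154.41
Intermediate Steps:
d = -3 (d = -2 + (-2 + 1) = -2 - 1 = -3)
h = -⅓ (h = 1/(-3) = -⅓ ≈ -0.33333)
J = -11/149 ≈ -0.073825
463*h + J = 463*(-⅓) - 11/149 = -463/3 - 11/149 = -69020/447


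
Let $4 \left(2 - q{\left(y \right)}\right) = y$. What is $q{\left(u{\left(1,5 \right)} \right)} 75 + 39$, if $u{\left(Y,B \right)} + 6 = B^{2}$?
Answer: $- \frac{669}{4} \approx -167.25$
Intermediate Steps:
$u{\left(Y,B \right)} = -6 + B^{2}$
$q{\left(y \right)} = 2 - \frac{y}{4}$
$q{\left(u{\left(1,5 \right)} \right)} 75 + 39 = \left(2 - \frac{-6 + 5^{2}}{4}\right) 75 + 39 = \left(2 - \frac{-6 + 25}{4}\right) 75 + 39 = \left(2 - \frac{19}{4}\right) 75 + 39 = \left(- \frac{11}{4}\right) 75 + 39 = - \frac{825}{4} + 39 = - \frac{669}{4}$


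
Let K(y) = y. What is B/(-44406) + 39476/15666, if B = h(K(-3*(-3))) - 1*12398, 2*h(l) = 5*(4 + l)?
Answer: 648896393/231888132 ≈ 2.7983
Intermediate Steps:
h(l) = 10 + 5*l/2 (h(l) = (5*(4 + l))/2 = (20 + 5*l)/2 = 10 + 5*l/2)
B = -24731/2 (B = (10 + 5*(-3*(-3))/2) - 1*12398 = (10 + (5/2)*9) - 12398 = (10 + 45/2) - 12398 = 65/2 - 12398 = -24731/2 ≈ -12366.)
B/(-44406) + 39476/15666 = -24731/2/(-44406) + 39476/15666 = -24731/2*(-1/44406) + 39476*(1/15666) = 24731/88812 + 19738/7833 = 648896393/231888132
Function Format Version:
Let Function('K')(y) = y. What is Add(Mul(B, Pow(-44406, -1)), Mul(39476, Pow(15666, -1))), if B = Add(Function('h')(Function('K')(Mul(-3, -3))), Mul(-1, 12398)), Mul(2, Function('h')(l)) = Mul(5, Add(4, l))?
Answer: Rational(648896393, 231888132) ≈ 2.7983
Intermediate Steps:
Function('h')(l) = Add(10, Mul(Rational(5, 2), l)) (Function('h')(l) = Mul(Rational(1, 2), Mul(5, Add(4, l))) = Mul(Rational(1, 2), Add(20, Mul(5, l))) = Add(10, Mul(Rational(5, 2), l)))
B = Rational(-24731, 2) (B = Add(Add(10, Mul(Rational(5, 2), Mul(-3, -3))), Mul(-1, 12398)) = Add(Add(10, Mul(Rational(5, 2), 9)), -12398) = Add(Add(10, Rational(45, 2)), -12398) = Add(Rational(65, 2), -12398) = Rational(-24731, 2) ≈ -12366.)
Add(Mul(B, Pow(-44406, -1)), Mul(39476, Pow(15666, -1))) = Add(Mul(Rational(-24731, 2), Pow(-44406, -1)), Mul(39476, Pow(15666, -1))) = Add(Mul(Rational(-24731, 2), Rational(-1, 44406)), Mul(39476, Rational(1, 15666))) = Add(Rational(24731, 88812), Rational(19738, 7833)) = Rational(648896393, 231888132)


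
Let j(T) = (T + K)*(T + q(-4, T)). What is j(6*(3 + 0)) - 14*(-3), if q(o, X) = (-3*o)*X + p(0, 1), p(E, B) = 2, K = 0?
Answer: 4290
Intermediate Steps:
q(o, X) = 2 - 3*X*o (q(o, X) = (-3*o)*X + 2 = -3*X*o + 2 = 2 - 3*X*o)
j(T) = T*(2 + 13*T) (j(T) = (T + 0)*(T + (2 - 3*T*(-4))) = T*(T + (2 + 12*T)) = T*(2 + 13*T))
j(6*(3 + 0)) - 14*(-3) = (6*(3 + 0))*(2 + 13*(6*(3 + 0))) - 14*(-3) = (6*3)*(2 + 13*(6*3)) + 42 = 18*(2 + 13*18) + 42 = 18*(2 + 234) + 42 = 18*236 + 42 = 4248 + 42 = 4290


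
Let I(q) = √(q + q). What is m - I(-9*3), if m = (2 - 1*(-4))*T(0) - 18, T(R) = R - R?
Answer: -18 - 3*I*√6 ≈ -18.0 - 7.3485*I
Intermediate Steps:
I(q) = √2*√q (I(q) = √(2*q) = √2*√q)
T(R) = 0
m = -18 (m = (2 - 1*(-4))*0 - 18 = (2 + 4)*0 - 18 = 6*0 - 18 = 0 - 18 = -18)
m - I(-9*3) = -18 - √2*√(-9*3) = -18 - √2*√(-27) = -18 - √2*3*I*√3 = -18 - 3*I*√6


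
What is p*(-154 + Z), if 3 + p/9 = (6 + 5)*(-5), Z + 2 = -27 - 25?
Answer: 108576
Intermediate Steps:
Z = -54 (Z = -2 + (-27 - 25) = -2 - 52 = -54)
p = -522 (p = -27 + 9*((6 + 5)*(-5)) = -27 + 9*(11*(-5)) = -27 + 9*(-55) = -27 - 495 = -522)
p*(-154 + Z) = -522*(-154 - 54) = -522*(-208) = 108576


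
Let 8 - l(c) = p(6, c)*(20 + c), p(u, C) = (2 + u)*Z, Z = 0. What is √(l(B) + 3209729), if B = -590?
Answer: √3209737 ≈ 1791.6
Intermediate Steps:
p(u, C) = 0 (p(u, C) = (2 + u)*0 = 0)
l(c) = 8 (l(c) = 8 - 0*(20 + c) = 8 - 1*0 = 8 + 0 = 8)
√(l(B) + 3209729) = √(8 + 3209729) = √3209737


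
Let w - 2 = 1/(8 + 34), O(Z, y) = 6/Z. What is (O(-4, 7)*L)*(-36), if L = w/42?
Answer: 255/98 ≈ 2.6020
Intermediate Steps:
w = 85/42 (w = 2 + 1/(8 + 34) = 2 + 1/42 = 85/42 ≈ 2.0238)
L = 85/1764 (L = (85/42)/42 = (85/42)*(1/42) = 85/1764 ≈ 0.048186)
(O(-4, 7)*L)*(-36) = ((6/(-4))*(85/1764))*(-36) = ((6*(-1/4))*(85/1764))*(-36) = -3/2*85/1764*(-36) = -85/1176*(-36) = 255/98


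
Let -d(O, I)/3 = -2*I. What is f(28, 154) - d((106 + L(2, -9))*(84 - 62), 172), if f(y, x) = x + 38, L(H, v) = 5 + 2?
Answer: -840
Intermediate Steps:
L(H, v) = 7
f(y, x) = 38 + x
d(O, I) = 6*I (d(O, I) = -(-6)*I = 6*I)
f(28, 154) - d((106 + L(2, -9))*(84 - 62), 172) = (38 + 154) - 6*172 = 192 - 1*1032 = 192 - 1032 = -840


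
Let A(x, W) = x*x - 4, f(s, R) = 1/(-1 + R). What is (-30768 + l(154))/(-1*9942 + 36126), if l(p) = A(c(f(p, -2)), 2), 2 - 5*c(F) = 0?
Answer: -32054/27275 ≈ -1.1752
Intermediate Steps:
c(F) = ⅖ (c(F) = ⅖ - ⅕*0 = ⅖ + 0 = ⅖)
A(x, W) = -4 + x² (A(x, W) = x² - 4 = -4 + x²)
l(p) = -96/25 (l(p) = -4 + (⅖)² = -4 + 4/25 = -96/25)
(-30768 + l(154))/(-1*9942 + 36126) = (-30768 - 96/25)/(-1*9942 + 36126) = -769296/(25*(-9942 + 36126)) = -769296/25/26184 = -769296/25*1/26184 = -32054/27275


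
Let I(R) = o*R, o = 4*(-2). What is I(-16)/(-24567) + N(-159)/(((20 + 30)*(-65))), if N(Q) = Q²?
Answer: -621494327/79842750 ≈ -7.7840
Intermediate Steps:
o = -8
I(R) = -8*R
I(-16)/(-24567) + N(-159)/(((20 + 30)*(-65))) = -8*(-16)/(-24567) + (-159)²/(((20 + 30)*(-65))) = 128*(-1/24567) + 25281/((50*(-65))) = -128/24567 + 25281/(-3250) = -128/24567 + 25281*(-1/3250) = -128/24567 - 25281/3250 = -621494327/79842750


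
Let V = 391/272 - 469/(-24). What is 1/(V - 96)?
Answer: -48/3601 ≈ -0.013330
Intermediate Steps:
V = 1007/48 (V = 391*(1/272) - 469*(-1/24) = 23/16 + 469/24 = 1007/48 ≈ 20.979)
1/(V - 96) = 1/(1007/48 - 96) = 1/(-3601/48) = -48/3601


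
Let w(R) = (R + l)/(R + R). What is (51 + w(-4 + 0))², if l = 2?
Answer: 42025/16 ≈ 2626.6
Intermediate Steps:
w(R) = (2 + R)/(2*R) (w(R) = (R + 2)/(R + R) = (2 + R)/((2*R)) = (2 + R)*(1/(2*R)) = (2 + R)/(2*R))
(51 + w(-4 + 0))² = (51 + (2 + (-4 + 0))/(2*(-4 + 0)))² = (51 + (½)*(2 - 4)/(-4))² = (51 + (½)*(-¼)*(-2))² = (51 + ¼)² = (205/4)² = 42025/16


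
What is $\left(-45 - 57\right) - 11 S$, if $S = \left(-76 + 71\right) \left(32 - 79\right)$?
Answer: $-2687$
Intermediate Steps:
$S = 235$ ($S = \left(-5\right) \left(-47\right) = 235$)
$\left(-45 - 57\right) - 11 S = \left(-45 - 57\right) - 2585 = -102 - 2585 = -2687$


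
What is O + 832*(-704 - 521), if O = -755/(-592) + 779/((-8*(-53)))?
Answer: -31978321539/31376 ≈ -1.0192e+6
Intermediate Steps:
O = 97661/31376 (O = -755*(-1/592) + 779/424 = 755/592 + 779*(1/424) = 755/592 + 779/424 = 97661/31376 ≈ 3.1126)
O + 832*(-704 - 521) = 97661/31376 + 832*(-704 - 521) = 97661/31376 + 832*(-1225) = 97661/31376 - 1019200 = -31978321539/31376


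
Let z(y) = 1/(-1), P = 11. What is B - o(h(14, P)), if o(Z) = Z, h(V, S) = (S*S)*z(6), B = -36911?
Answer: -36790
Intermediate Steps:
z(y) = -1
h(V, S) = -S² (h(V, S) = (S*S)*(-1) = S²*(-1) = -S²)
B - o(h(14, P)) = -36911 - (-1)*11² = -36911 - (-1)*121 = -36911 - 1*(-121) = -36911 + 121 = -36790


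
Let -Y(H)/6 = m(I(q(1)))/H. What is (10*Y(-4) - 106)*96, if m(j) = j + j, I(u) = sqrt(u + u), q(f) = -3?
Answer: -10176 + 2880*I*sqrt(6) ≈ -10176.0 + 7054.5*I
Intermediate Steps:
I(u) = sqrt(2)*sqrt(u) (I(u) = sqrt(2*u) = sqrt(2)*sqrt(u))
m(j) = 2*j
Y(H) = -12*I*sqrt(6)/H (Y(H) = -6*2*(sqrt(2)*sqrt(-3))/H = -6*2*(sqrt(2)*(I*sqrt(3)))/H = -6*2*(I*sqrt(6))/H = -6*2*I*sqrt(6)/H = -12*I*sqrt(6)/H)
(10*Y(-4) - 106)*96 = (10*(-12*I*sqrt(6)/(-4)) - 106)*96 = (10*(-12*I*sqrt(6)*(-1/4)) - 106)*96 = (10*(3*I*sqrt(6)) - 106)*96 = (30*I*sqrt(6) - 106)*96 = (-106 + 30*I*sqrt(6))*96 = -10176 + 2880*I*sqrt(6)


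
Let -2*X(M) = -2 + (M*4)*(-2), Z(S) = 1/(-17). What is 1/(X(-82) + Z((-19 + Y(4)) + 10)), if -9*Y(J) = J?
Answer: -17/5560 ≈ -0.0030576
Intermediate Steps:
Y(J) = -J/9
Z(S) = -1/17
X(M) = 1 + 4*M (X(M) = -(-2 + (M*4)*(-2))/2 = -(-2 + (4*M)*(-2))/2 = -(-2 - 8*M)/2 = 1 + 4*M)
1/(X(-82) + Z((-19 + Y(4)) + 10)) = 1/((1 + 4*(-82)) - 1/17) = 1/((1 - 328) - 1/17) = 1/(-327 - 1/17) = 1/(-5560/17) = -17/5560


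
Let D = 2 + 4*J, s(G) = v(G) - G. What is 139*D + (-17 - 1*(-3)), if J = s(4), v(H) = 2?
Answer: -848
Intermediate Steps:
s(G) = 2 - G
J = -2 (J = 2 - 1*4 = 2 - 4 = -2)
D = -6 (D = 2 + 4*(-2) = 2 - 8 = -6)
139*D + (-17 - 1*(-3)) = 139*(-6) + (-17 - 1*(-3)) = -834 + (-17 + 3) = -834 - 14 = -848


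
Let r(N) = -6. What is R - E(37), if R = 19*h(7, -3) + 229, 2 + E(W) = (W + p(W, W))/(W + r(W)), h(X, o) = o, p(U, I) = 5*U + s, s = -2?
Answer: 5174/31 ≈ 166.90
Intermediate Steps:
p(U, I) = -2 + 5*U (p(U, I) = 5*U - 2 = -2 + 5*U)
E(W) = -2 + (-2 + 6*W)/(-6 + W) (E(W) = -2 + (W + (-2 + 5*W))/(W - 6) = -2 + (-2 + 6*W)/(-6 + W))
R = 172 (R = 19*(-3) + 229 = -57 + 229 = 172)
R - E(37) = 172 - 2*(5 + 2*37)/(-6 + 37) = 172 - 2*(5 + 74)/31 = 172 - 2*79/31 = 172 - 1*158/31 = 172 - 158/31 = 5174/31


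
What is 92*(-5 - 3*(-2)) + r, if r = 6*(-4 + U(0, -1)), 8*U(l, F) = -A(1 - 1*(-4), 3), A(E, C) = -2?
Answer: 139/2 ≈ 69.500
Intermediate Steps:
U(l, F) = 1/4 (U(l, F) = (-1*(-2))/8 = (1/8)*2 = 1/4)
r = -45/2 (r = 6*(-4 + 1/4) = 6*(-15/4) = -45/2 ≈ -22.500)
92*(-5 - 3*(-2)) + r = 92*(-5 - 3*(-2)) - 45/2 = 92*(-5 + 6) - 45/2 = 92*1 - 45/2 = 92 - 45/2 = 139/2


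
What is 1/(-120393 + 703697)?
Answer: 1/583304 ≈ 1.7144e-6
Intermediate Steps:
1/(-120393 + 703697) = 1/583304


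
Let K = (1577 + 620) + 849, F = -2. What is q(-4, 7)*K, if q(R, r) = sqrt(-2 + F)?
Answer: 6092*I ≈ 6092.0*I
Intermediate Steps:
q(R, r) = 2*I (q(R, r) = sqrt(-2 - 2) = sqrt(-4) = 2*I)
K = 3046 (K = 2197 + 849 = 3046)
q(-4, 7)*K = (2*I)*3046 = 6092*I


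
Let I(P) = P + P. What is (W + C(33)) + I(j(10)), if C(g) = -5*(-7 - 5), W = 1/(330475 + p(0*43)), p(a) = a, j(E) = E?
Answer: 26438001/330475 ≈ 80.000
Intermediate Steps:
W = 1/330475 (W = 1/(330475 + 0*43) = 1/(330475 + 0) = 1/330475 ≈ 3.0259e-6)
I(P) = 2*P
C(g) = 60 (C(g) = -5*(-12) = 60)
(W + C(33)) + I(j(10)) = (1/330475 + 60) + 2*10 = 19828501/330475 + 20 = 26438001/330475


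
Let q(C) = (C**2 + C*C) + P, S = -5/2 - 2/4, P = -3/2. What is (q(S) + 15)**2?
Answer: 3969/4 ≈ 992.25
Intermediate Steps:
P = -3/2 (P = -3*1/2 = -3/2 ≈ -1.5000)
S = -3 (S = -5*1/2 - 2*1/4 = -5/2 - 1/2 = -3)
q(C) = -3/2 + 2*C**2 (q(C) = (C**2 + C*C) - 3/2 = (C**2 + C**2) - 3/2 = 2*C**2 - 3/2 = -3/2 + 2*C**2)
(q(S) + 15)**2 = ((-3/2 + 2*(-3)**2) + 15)**2 = ((-3/2 + 2*9) + 15)**2 = ((-3/2 + 18) + 15)**2 = (33/2 + 15)**2 = (63/2)**2 = 3969/4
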